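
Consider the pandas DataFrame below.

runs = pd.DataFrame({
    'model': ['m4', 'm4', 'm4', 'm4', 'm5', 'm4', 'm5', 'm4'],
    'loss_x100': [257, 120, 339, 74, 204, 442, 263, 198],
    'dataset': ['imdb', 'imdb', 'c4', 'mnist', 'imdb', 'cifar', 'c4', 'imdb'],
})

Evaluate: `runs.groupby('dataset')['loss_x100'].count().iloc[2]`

4

group by dataset, count of loss_x100:
dataset
c4       2
cifar    1
imdb     4
mnist    1
Name: loss_x100, dtype: int64
Finally, value at position 2 = 4.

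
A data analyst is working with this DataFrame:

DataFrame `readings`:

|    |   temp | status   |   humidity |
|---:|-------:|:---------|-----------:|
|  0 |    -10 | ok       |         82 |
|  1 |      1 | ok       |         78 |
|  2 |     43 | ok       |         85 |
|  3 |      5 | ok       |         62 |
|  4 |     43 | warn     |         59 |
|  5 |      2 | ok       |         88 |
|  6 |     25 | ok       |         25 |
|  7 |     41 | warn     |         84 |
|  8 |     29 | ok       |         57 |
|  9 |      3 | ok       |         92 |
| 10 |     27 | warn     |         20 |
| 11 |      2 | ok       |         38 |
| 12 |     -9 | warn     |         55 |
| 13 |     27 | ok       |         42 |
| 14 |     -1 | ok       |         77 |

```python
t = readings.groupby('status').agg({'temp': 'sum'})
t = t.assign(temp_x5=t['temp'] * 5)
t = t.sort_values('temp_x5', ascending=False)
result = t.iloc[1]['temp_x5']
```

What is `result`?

group by status, sum of temp:
        temp
status      
ok       126
warn     102
add column temp_x5 = t['temp'] * 5:
        temp  temp_x5
status               
ok       126      630
warn     102      510
sort by temp_x5 descending:
        temp  temp_x5
status               
ok       126      630
warn     102      510
So iloc[1]['temp_x5'] = 510.

510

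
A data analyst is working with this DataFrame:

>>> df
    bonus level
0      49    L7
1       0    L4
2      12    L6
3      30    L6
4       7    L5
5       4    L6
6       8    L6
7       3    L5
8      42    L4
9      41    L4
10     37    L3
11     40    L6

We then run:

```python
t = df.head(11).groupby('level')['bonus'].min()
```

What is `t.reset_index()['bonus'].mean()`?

take first 11 rows:
    bonus level
0      49    L7
1       0    L4
2      12    L6
3      30    L6
4       7    L5
5       4    L6
6       8    L6
7       3    L5
8      42    L4
9      41    L4
10     37    L3
group by level, min of bonus:
level
L3    37
L4     0
L5     3
L6     4
L7    49
Name: bonus, dtype: int64
reset_index():
  level  bonus
0    L3     37
1    L4      0
2    L5      3
3    L6      4
4    L7     49
Finally, mean of column 'bonus' = 18.6.

18.6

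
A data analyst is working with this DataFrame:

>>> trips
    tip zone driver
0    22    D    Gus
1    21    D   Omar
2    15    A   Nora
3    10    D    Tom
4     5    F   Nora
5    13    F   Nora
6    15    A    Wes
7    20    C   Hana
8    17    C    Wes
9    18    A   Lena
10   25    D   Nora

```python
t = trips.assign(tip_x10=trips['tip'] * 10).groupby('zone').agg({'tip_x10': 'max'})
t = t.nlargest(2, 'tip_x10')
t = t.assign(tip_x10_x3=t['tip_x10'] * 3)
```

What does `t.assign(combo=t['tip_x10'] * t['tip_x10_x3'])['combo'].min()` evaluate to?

add column tip_x10 = trips['tip'] * 10:
    tip zone driver  tip_x10
0    22    D    Gus      220
1    21    D   Omar      210
2    15    A   Nora      150
3    10    D    Tom      100
4     5    F   Nora       50
5    13    F   Nora      130
6    15    A    Wes      150
7    20    C   Hana      200
8    17    C    Wes      170
9    18    A   Lena      180
10   25    D   Nora      250
group by zone, max of tip_x10:
      tip_x10
zone         
A         180
C         200
D         250
F         130
take 2 rows with largest tip_x10:
      tip_x10
zone         
D         250
C         200
add column tip_x10_x3 = t['tip_x10'] * 3:
      tip_x10  tip_x10_x3
zone                     
D         250         750
C         200         600
add column combo = t['tip_x10'] * t['tip_x10_x3']:
      tip_x10  tip_x10_x3   combo
zone                             
D         250         750  187500
C         200         600  120000
The min of column 'combo' is 120000.

120000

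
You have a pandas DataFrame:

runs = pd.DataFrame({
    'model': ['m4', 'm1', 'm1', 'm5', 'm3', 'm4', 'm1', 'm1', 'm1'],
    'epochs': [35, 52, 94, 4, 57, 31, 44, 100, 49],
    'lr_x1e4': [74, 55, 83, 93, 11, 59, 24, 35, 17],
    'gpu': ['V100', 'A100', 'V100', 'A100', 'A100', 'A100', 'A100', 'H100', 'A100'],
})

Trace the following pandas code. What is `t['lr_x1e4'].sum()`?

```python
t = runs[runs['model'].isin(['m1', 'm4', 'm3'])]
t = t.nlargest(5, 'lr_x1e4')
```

filter rows where model in ['m1', 'm4', 'm3']:
  model  epochs  lr_x1e4   gpu
0    m4      35       74  V100
1    m1      52       55  A100
2    m1      94       83  V100
4    m3      57       11  A100
5    m4      31       59  A100
6    m1      44       24  A100
7    m1     100       35  H100
8    m1      49       17  A100
take 5 rows with largest lr_x1e4:
  model  epochs  lr_x1e4   gpu
2    m1      94       83  V100
0    m4      35       74  V100
5    m4      31       59  A100
1    m1      52       55  A100
7    m1     100       35  H100

306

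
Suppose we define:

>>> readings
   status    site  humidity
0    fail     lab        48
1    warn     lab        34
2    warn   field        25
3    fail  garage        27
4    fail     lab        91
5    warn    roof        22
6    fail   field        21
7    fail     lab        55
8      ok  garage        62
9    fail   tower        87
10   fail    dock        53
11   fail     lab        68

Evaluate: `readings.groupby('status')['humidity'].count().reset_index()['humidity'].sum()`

12

group by status, count of humidity:
status
fail    8
ok      1
warn    3
Name: humidity, dtype: int64
reset_index():
  status  humidity
0   fail         8
1     ok         1
2   warn         3
Hence 12.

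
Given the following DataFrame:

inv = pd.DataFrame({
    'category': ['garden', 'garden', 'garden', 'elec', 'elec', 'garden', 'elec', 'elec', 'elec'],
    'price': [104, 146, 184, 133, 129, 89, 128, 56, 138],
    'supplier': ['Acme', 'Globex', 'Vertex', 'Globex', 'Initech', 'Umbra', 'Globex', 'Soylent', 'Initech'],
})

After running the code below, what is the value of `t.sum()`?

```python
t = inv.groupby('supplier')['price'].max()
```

717

group by supplier, max of price:
supplier
Acme       104
Globex     146
Initech    138
Soylent     56
Umbra       89
Vertex     184
Name: price, dtype: int64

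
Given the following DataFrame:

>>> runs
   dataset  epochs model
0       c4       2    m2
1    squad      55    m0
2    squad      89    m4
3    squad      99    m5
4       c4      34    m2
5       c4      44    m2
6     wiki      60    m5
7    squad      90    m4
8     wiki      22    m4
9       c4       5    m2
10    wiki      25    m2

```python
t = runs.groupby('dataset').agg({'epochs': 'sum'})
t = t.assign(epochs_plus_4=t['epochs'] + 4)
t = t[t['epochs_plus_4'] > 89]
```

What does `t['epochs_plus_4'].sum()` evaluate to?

group by dataset, sum of epochs:
         epochs
dataset        
c4           85
squad       333
wiki        107
add column epochs_plus_4 = t['epochs'] + 4:
         epochs  epochs_plus_4
dataset                       
c4           85             89
squad       333            337
wiki        107            111
filter rows where epochs_plus_4 > 89:
         epochs  epochs_plus_4
dataset                       
squad       333            337
wiki        107            111
Then the sum of column 'epochs_plus_4': 448

448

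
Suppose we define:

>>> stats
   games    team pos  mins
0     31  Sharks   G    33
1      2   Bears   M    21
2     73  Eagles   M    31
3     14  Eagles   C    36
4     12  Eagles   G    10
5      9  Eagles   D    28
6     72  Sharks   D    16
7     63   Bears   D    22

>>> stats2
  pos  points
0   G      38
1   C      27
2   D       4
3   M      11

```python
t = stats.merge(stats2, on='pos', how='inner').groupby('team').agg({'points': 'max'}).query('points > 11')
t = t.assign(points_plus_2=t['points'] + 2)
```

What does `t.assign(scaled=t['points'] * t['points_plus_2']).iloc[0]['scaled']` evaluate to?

merge on 'pos' (how='inner') → 8 rows:
   games    team pos  mins  points
0     31  Sharks   G    33      38
1      2   Bears   M    21      11
2     73  Eagles   M    31      11
3     14  Eagles   C    36      27
4     12  Eagles   G    10      38
5      9  Eagles   D    28       4
6     72  Sharks   D    16       4
7     63   Bears   D    22       4
group by team, max of points:
        points
team          
Bears       11
Eagles      38
Sharks      38
filter rows where points > 11:
        points
team          
Eagles      38
Sharks      38
add column points_plus_2 = t['points'] + 2:
        points  points_plus_2
team                         
Eagles      38             40
Sharks      38             40
add column scaled = t['points'] * t['points_plus_2']:
        points  points_plus_2  scaled
team                                 
Eagles      38             40    1520
Sharks      38             40    1520
Taking the value at position 0, column 'scaled' gives 1520.

1520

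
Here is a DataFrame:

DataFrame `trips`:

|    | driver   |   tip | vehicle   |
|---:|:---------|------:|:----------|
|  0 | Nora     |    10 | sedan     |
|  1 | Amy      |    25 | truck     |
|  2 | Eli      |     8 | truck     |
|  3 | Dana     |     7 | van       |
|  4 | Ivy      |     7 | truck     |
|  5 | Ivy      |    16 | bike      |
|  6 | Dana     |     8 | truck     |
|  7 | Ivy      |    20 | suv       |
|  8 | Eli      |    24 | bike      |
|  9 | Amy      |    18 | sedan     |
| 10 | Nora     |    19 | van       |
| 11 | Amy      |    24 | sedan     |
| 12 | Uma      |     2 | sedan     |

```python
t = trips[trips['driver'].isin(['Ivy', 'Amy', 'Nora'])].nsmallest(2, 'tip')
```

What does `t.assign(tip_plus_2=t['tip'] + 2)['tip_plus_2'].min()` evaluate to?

9

filter rows where driver in ['Ivy', 'Amy', 'Nora']:
   driver  tip vehicle
0    Nora   10   sedan
1     Amy   25   truck
4     Ivy    7   truck
5     Ivy   16    bike
7     Ivy   20     suv
9     Amy   18   sedan
10   Nora   19     van
11    Amy   24   sedan
take 2 rows with smallest tip:
  driver  tip vehicle
4    Ivy    7   truck
0   Nora   10   sedan
add column tip_plus_2 = t['tip'] + 2:
  driver  tip vehicle  tip_plus_2
4    Ivy    7   truck           9
0   Nora   10   sedan          12
The min of column 'tip_plus_2' is 9.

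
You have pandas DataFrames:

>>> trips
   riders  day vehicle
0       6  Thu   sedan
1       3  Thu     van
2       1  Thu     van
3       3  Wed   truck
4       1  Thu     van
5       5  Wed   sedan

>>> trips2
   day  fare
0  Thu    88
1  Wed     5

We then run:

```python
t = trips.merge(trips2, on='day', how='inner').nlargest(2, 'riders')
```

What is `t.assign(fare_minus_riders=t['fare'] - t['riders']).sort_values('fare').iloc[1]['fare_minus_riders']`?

merge on 'day' (how='inner') → 6 rows:
   riders  day vehicle  fare
0       6  Thu   sedan    88
1       3  Thu     van    88
2       1  Thu     van    88
3       3  Wed   truck     5
4       1  Thu     van    88
5       5  Wed   sedan     5
take 2 rows with largest riders:
   riders  day vehicle  fare
0       6  Thu   sedan    88
5       5  Wed   sedan     5
add column fare_minus_riders = t['fare'] - t['riders']:
   riders  day vehicle  fare  fare_minus_riders
0       6  Thu   sedan    88                 82
5       5  Wed   sedan     5                  0
sort by fare:
   riders  day vehicle  fare  fare_minus_riders
5       5  Wed   sedan     5                  0
0       6  Thu   sedan    88                 82

82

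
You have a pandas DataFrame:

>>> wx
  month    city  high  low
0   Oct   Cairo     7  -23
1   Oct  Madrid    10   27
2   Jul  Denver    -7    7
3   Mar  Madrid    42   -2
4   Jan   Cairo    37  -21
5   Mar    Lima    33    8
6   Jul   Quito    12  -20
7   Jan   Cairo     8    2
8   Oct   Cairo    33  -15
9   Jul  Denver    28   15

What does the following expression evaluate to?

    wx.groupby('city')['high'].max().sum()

group by city, max of high:
city
Cairo     37
Denver    28
Lima      33
Madrid    42
Quito     12
Name: high, dtype: int64

152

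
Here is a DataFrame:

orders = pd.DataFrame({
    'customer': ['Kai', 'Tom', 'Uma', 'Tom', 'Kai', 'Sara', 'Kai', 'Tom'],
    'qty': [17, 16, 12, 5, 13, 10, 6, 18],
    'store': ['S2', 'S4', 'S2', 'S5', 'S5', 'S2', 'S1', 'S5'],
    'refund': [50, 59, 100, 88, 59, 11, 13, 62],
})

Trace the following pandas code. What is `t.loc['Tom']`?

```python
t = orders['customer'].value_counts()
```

value_counts of customer:
customer
Kai     3
Tom     3
Uma     1
Sara    1
Name: count, dtype: int64
The value at index 'Tom' is 3.

3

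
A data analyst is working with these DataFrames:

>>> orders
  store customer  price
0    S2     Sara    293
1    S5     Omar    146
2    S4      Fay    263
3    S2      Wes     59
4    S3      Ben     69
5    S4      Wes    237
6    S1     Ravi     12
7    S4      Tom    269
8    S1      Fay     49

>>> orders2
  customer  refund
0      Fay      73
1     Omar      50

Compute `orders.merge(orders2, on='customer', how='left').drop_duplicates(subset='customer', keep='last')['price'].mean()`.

merge on 'customer' (how='left') → 9 rows:
  store customer  price  refund
0    S2     Sara    293     NaN
1    S5     Omar    146    50.0
2    S4      Fay    263    73.0
3    S2      Wes     59     NaN
4    S3      Ben     69     NaN
5    S4      Wes    237     NaN
6    S1     Ravi     12     NaN
7    S4      Tom    269     NaN
8    S1      Fay     49    73.0
drop duplicate customer (keep=last):
  store customer  price  refund
0    S2     Sara    293     NaN
1    S5     Omar    146    50.0
4    S3      Ben     69     NaN
5    S4      Wes    237     NaN
6    S1     Ravi     12     NaN
7    S4      Tom    269     NaN
8    S1      Fay     49    73.0

153.571428571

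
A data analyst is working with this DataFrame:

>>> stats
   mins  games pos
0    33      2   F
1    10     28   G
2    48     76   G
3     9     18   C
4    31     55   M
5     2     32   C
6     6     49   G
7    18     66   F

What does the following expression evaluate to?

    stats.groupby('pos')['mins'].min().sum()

group by pos, min of mins:
pos
C     2
F    18
G     6
M    31
Name: mins, dtype: int64

57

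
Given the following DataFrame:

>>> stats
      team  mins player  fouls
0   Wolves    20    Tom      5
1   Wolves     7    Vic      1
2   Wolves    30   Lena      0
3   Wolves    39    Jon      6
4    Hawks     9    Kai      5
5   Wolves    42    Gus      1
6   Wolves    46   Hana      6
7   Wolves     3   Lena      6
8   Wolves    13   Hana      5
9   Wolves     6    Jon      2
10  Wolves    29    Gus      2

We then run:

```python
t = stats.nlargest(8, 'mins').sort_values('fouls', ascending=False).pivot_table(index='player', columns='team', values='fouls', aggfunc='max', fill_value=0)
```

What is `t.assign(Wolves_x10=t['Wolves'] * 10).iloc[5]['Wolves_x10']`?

50

take 8 rows with largest mins:
      team  mins player  fouls
6   Wolves    46   Hana      6
5   Wolves    42    Gus      1
3   Wolves    39    Jon      6
2   Wolves    30   Lena      0
10  Wolves    29    Gus      2
0   Wolves    20    Tom      5
8   Wolves    13   Hana      5
4    Hawks     9    Kai      5
sort by fouls descending:
      team  mins player  fouls
6   Wolves    46   Hana      6
3   Wolves    39    Jon      6
0   Wolves    20    Tom      5
8   Wolves    13   Hana      5
4    Hawks     9    Kai      5
10  Wolves    29    Gus      2
5   Wolves    42    Gus      1
2   Wolves    30   Lena      0
pivot: rows=player, cols=team, max(fouls):
team    Hawks  Wolves
player               
Gus         0       2
Hana        0       6
Jon         0       6
Kai         5       0
Lena        0       0
Tom         0       5
add column Wolves_x10 = t['Wolves'] * 10:
team    Hawks  Wolves  Wolves_x10
player                           
Gus         0       2          20
Hana        0       6          60
Jon         0       6          60
Kai         5       0           0
Lena        0       0           0
Tom         0       5          50
So iloc[5]['Wolves_x10'] = 50.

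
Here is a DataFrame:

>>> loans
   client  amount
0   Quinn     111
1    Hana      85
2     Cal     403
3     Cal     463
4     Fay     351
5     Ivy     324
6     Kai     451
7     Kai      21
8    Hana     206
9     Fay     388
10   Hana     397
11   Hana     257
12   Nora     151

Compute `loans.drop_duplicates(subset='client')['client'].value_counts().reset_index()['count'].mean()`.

1.0

drop duplicate client (keep=first):
   client  amount
0   Quinn     111
1    Hana      85
2     Cal     403
4     Fay     351
5     Ivy     324
6     Kai     451
12   Nora     151
value_counts of client:
client
Quinn    1
Hana     1
Cal      1
Fay      1
Ivy      1
Kai      1
Nora     1
Name: count, dtype: int64
reset_index():
  client  count
0  Quinn      1
1   Hana      1
2    Cal      1
3    Fay      1
4    Ivy      1
5    Kai      1
6   Nora      1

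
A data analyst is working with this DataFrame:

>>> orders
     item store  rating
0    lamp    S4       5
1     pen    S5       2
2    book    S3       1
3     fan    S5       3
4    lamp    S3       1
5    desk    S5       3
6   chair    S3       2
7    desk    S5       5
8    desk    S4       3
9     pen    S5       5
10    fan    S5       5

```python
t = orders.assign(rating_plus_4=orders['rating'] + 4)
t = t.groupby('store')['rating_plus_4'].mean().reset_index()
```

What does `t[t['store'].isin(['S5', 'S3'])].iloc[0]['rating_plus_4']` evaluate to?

5.33333333333

add column rating_plus_4 = orders['rating'] + 4:
     item store  rating  rating_plus_4
0    lamp    S4       5              9
1     pen    S5       2              6
2    book    S3       1              5
3     fan    S5       3              7
4    lamp    S3       1              5
5    desk    S5       3              7
6   chair    S3       2              6
7    desk    S5       5              9
8    desk    S4       3              7
9     pen    S5       5              9
10    fan    S5       5              9
group by store, mean of rating_plus_4:
store
S3    5.333333
S4    8.000000
S5    7.833333
Name: rating_plus_4, dtype: float64
reset_index():
  store  rating_plus_4
0    S3       5.333333
1    S4       8.000000
2    S5       7.833333
filter rows where store in ['S5', 'S3']:
  store  rating_plus_4
0    S3       5.333333
2    S5       7.833333
Finally, value at position 0, column 'rating_plus_4' = 5.33333333333.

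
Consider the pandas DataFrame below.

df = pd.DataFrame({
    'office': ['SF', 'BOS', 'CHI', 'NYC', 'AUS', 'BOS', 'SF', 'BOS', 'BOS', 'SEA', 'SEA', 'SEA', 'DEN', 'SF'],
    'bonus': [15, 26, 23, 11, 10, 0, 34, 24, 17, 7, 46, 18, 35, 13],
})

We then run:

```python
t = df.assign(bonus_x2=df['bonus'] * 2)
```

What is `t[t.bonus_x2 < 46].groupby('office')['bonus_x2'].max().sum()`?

add column bonus_x2 = df['bonus'] * 2:
   office  bonus  bonus_x2
0      SF     15        30
1     BOS     26        52
2     CHI     23        46
3     NYC     11        22
4     AUS     10        20
5     BOS      0         0
6      SF     34        68
7     BOS     24        48
8     BOS     17        34
9     SEA      7        14
10    SEA     46        92
11    SEA     18        36
12    DEN     35        70
13     SF     13        26
filter rows where bonus_x2 < 46:
   office  bonus  bonus_x2
0      SF     15        30
3     NYC     11        22
4     AUS     10        20
5     BOS      0         0
8     BOS     17        34
9     SEA      7        14
11    SEA     18        36
13     SF     13        26
group by office, max of bonus_x2:
office
AUS    20
BOS    34
NYC    22
SEA    36
SF     30
Name: bonus_x2, dtype: int64

142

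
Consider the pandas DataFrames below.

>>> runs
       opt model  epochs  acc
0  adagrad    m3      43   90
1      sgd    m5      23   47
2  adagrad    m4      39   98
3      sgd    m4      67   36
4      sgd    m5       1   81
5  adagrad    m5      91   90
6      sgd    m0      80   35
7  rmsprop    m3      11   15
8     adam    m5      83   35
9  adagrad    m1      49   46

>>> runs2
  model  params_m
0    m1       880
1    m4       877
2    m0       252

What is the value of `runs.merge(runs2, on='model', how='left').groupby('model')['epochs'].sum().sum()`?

487

merge on 'model' (how='left') → 10 rows:
       opt model  epochs  acc  params_m
0  adagrad    m3      43   90       NaN
1      sgd    m5      23   47       NaN
2  adagrad    m4      39   98     877.0
3      sgd    m4      67   36     877.0
4      sgd    m5       1   81       NaN
5  adagrad    m5      91   90       NaN
6      sgd    m0      80   35     252.0
7  rmsprop    m3      11   15       NaN
8     adam    m5      83   35       NaN
9  adagrad    m1      49   46     880.0
group by model, sum of epochs:
model
m0     80
m1     49
m3     54
m4    106
m5    198
Name: epochs, dtype: int64
Then the sum of the resulting series: 487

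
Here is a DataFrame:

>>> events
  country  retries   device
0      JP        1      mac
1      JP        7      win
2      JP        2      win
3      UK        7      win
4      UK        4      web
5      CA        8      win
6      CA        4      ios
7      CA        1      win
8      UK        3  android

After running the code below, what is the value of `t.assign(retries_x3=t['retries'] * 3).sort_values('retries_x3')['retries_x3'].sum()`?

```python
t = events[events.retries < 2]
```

filter rows where retries < 2:
  country  retries device
0      JP        1    mac
7      CA        1    win
add column retries_x3 = t['retries'] * 3:
  country  retries device  retries_x3
0      JP        1    mac           3
7      CA        1    win           3
sort by retries_x3:
  country  retries device  retries_x3
0      JP        1    mac           3
7      CA        1    win           3
Hence 6.

6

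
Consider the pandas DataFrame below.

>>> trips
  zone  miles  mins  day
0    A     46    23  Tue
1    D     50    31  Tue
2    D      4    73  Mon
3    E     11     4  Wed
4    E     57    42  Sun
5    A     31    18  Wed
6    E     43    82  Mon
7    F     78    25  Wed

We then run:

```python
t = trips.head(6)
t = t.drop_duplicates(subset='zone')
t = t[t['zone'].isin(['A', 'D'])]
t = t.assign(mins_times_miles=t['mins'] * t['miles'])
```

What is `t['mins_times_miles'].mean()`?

take first 6 rows:
  zone  miles  mins  day
0    A     46    23  Tue
1    D     50    31  Tue
2    D      4    73  Mon
3    E     11     4  Wed
4    E     57    42  Sun
5    A     31    18  Wed
drop duplicate zone (keep=first):
  zone  miles  mins  day
0    A     46    23  Tue
1    D     50    31  Tue
3    E     11     4  Wed
filter rows where zone in ['A', 'D']:
  zone  miles  mins  day
0    A     46    23  Tue
1    D     50    31  Tue
add column mins_times_miles = t['mins'] * t['miles']:
  zone  miles  mins  day  mins_times_miles
0    A     46    23  Tue              1058
1    D     50    31  Tue              1550
mean of column 'mins_times_miles' → 1304.0

1304.0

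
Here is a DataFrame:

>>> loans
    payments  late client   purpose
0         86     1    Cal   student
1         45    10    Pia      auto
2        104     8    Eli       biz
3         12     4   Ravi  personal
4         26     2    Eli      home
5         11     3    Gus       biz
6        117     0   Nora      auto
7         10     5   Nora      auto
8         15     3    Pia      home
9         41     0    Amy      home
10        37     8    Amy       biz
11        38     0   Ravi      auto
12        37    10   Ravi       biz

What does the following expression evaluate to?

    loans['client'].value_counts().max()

value_counts of client:
client
Ravi    3
Pia     2
Eli     2
Nora    2
Amy     2
Cal     1
Gus     1
Name: count, dtype: int64
Finally, max of the resulting series = 3.

3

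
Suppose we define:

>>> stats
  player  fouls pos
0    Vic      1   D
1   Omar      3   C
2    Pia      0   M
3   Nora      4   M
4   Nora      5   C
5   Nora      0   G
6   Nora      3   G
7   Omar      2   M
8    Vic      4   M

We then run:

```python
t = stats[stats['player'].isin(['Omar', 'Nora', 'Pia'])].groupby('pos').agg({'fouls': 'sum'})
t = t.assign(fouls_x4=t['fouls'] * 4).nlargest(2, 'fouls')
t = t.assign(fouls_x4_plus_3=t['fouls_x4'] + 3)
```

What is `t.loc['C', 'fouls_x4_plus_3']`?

filter rows where player in ['Omar', 'Nora', 'Pia']:
  player  fouls pos
1   Omar      3   C
2    Pia      0   M
3   Nora      4   M
4   Nora      5   C
5   Nora      0   G
6   Nora      3   G
7   Omar      2   M
group by pos, sum of fouls:
     fouls
pos       
C        8
G        3
M        6
add column fouls_x4 = t['fouls'] * 4:
     fouls  fouls_x4
pos                 
C        8        32
G        3        12
M        6        24
take 2 rows with largest fouls:
     fouls  fouls_x4
pos                 
C        8        32
M        6        24
add column fouls_x4_plus_3 = t['fouls_x4'] + 3:
     fouls  fouls_x4  fouls_x4_plus_3
pos                                  
C        8        32               35
M        6        24               27
value at row 'C', column 'fouls_x4_plus_3' → 35

35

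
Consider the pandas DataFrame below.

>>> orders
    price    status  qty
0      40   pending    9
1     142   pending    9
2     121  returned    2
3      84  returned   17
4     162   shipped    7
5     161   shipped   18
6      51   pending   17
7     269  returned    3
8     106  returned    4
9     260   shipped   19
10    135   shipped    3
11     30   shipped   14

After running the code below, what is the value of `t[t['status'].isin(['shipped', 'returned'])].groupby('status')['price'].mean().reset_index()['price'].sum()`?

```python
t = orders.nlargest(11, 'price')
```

324.5

take 11 rows with largest price:
    price    status  qty
7     269  returned    3
9     260   shipped   19
4     162   shipped    7
5     161   shipped   18
1     142   pending    9
10    135   shipped    3
2     121  returned    2
8     106  returned    4
3      84  returned   17
6      51   pending   17
0      40   pending    9
filter rows where status in ['shipped', 'returned']:
    price    status  qty
7     269  returned    3
9     260   shipped   19
4     162   shipped    7
5     161   shipped   18
10    135   shipped    3
2     121  returned    2
8     106  returned    4
3      84  returned   17
group by status, mean of price:
status
returned    145.0
shipped     179.5
Name: price, dtype: float64
reset_index():
     status  price
0  returned  145.0
1   shipped  179.5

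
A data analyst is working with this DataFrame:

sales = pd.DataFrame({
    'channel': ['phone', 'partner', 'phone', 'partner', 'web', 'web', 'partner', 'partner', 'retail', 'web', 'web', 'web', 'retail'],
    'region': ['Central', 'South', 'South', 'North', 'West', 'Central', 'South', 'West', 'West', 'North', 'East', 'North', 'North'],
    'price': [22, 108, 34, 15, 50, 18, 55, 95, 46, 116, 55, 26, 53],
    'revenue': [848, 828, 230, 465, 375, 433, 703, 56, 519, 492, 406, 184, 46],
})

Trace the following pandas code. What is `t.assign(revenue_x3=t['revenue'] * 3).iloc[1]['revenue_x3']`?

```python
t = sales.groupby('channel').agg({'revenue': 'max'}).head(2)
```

group by channel, max of revenue:
         revenue
channel         
partner      828
phone        848
retail       519
web          492
take first 2 rows:
         revenue
channel         
partner      828
phone        848
add column revenue_x3 = t['revenue'] * 3:
         revenue  revenue_x3
channel                     
partner      828        2484
phone        848        2544
Taking the value at position 1, column 'revenue_x3' gives 2544.

2544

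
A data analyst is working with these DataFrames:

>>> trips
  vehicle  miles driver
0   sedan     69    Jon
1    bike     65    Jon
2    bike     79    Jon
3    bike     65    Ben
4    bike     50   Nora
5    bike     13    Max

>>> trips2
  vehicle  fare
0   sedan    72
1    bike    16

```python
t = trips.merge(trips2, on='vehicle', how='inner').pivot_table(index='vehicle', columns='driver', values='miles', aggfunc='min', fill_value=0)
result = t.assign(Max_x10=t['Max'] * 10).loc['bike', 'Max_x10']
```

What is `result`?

merge on 'vehicle' (how='inner') → 6 rows:
  vehicle  miles driver  fare
0   sedan     69    Jon    72
1    bike     65    Jon    16
2    bike     79    Jon    16
3    bike     65    Ben    16
4    bike     50   Nora    16
5    bike     13    Max    16
pivot: rows=vehicle, cols=driver, min(miles):
driver   Ben  Jon  Max  Nora
vehicle                     
bike      65   65   13    50
sedan      0   69    0     0
add column Max_x10 = t['Max'] * 10:
driver   Ben  Jon  Max  Nora  Max_x10
vehicle                              
bike      65   65   13    50      130
sedan      0   69    0     0        0

130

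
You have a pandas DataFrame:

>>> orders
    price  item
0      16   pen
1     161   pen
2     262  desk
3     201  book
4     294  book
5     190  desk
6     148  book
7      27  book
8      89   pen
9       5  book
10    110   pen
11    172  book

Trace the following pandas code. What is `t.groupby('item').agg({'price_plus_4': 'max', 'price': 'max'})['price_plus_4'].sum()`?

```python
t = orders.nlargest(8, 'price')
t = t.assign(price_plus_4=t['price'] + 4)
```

729

take 8 rows with largest price:
    price  item
4     294  book
2     262  desk
3     201  book
5     190  desk
11    172  book
1     161   pen
6     148  book
10    110   pen
add column price_plus_4 = t['price'] + 4:
    price  item  price_plus_4
4     294  book           298
2     262  desk           266
3     201  book           205
5     190  desk           194
11    172  book           176
1     161   pen           165
6     148  book           152
10    110   pen           114
group by item: max(price_plus_4), max(price):
      price_plus_4  price
item                     
book           298    294
desk           266    262
pen            165    161
Hence 729.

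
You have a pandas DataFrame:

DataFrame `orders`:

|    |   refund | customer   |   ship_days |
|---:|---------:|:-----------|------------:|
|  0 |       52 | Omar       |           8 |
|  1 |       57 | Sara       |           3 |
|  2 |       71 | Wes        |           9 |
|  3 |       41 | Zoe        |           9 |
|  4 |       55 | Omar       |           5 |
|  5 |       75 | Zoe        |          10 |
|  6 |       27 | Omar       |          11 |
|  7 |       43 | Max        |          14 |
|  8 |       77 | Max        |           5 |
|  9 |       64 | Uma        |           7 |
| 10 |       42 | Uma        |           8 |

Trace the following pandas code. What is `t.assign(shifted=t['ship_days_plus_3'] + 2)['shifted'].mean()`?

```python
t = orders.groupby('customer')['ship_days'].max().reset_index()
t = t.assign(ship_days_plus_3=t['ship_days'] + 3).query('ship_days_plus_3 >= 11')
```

group by customer, max of ship_days:
customer
Max     14
Omar    11
Sara     3
Uma      8
Wes      9
Zoe     10
Name: ship_days, dtype: int64
reset_index():
  customer  ship_days
0      Max         14
1     Omar         11
2     Sara          3
3      Uma          8
4      Wes          9
5      Zoe         10
add column ship_days_plus_3 = t['ship_days'] + 3:
  customer  ship_days  ship_days_plus_3
0      Max         14                17
1     Omar         11                14
2     Sara          3                 6
3      Uma          8                11
4      Wes          9                12
5      Zoe         10                13
filter rows where ship_days_plus_3 >= 11:
  customer  ship_days  ship_days_plus_3
0      Max         14                17
1     Omar         11                14
3      Uma          8                11
4      Wes          9                12
5      Zoe         10                13
add column shifted = t['ship_days_plus_3'] + 2:
  customer  ship_days  ship_days_plus_3  shifted
0      Max         14                17       19
1     Omar         11                14       16
3      Uma          8                11       13
4      Wes          9                12       14
5      Zoe         10                13       15
Taking the mean of column 'shifted' gives 15.4.

15.4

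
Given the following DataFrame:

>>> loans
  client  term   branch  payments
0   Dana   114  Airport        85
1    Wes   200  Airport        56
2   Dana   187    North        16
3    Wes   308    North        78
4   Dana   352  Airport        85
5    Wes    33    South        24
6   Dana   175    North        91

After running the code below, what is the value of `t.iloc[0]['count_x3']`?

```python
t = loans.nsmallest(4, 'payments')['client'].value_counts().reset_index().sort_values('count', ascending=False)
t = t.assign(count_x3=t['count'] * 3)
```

9

take 4 rows with smallest payments:
  client  term   branch  payments
2   Dana   187    North        16
5    Wes    33    South        24
1    Wes   200  Airport        56
3    Wes   308    North        78
value_counts of client:
client
Wes     3
Dana    1
Name: count, dtype: int64
reset_index():
  client  count
0    Wes      3
1   Dana      1
sort by count descending:
  client  count
0    Wes      3
1   Dana      1
add column count_x3 = t['count'] * 3:
  client  count  count_x3
0    Wes      3         9
1   Dana      1         3
Finally, value at position 0, column 'count_x3' = 9.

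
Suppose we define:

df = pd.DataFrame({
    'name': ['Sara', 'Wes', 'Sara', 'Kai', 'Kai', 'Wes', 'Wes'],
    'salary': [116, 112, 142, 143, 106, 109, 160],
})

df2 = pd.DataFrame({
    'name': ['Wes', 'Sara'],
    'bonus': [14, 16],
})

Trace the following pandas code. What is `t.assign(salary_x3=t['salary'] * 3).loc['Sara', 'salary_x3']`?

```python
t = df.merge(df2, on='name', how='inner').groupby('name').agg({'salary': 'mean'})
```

387.0

merge on 'name' (how='inner') → 5 rows:
   name  salary  bonus
0  Sara     116     16
1   Wes     112     14
2  Sara     142     16
3   Wes     109     14
4   Wes     160     14
group by name, mean of salary:
      salary
name        
Sara   129.0
Wes    127.0
add column salary_x3 = t['salary'] * 3:
      salary  salary_x3
name                   
Sara   129.0      387.0
Wes    127.0      381.0
So loc['Sara', 'salary_x3'] = 387.0.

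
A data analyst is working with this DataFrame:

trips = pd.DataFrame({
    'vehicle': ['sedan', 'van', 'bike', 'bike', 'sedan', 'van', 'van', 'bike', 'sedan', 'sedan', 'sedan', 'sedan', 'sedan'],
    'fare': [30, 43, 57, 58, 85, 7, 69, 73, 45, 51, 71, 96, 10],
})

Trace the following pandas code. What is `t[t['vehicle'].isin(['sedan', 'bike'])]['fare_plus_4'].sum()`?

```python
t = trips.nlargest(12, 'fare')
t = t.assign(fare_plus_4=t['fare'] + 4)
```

616

take 12 rows with largest fare:
   vehicle  fare
11   sedan    96
4    sedan    85
7     bike    73
10   sedan    71
6      van    69
3     bike    58
2     bike    57
9    sedan    51
8    sedan    45
1      van    43
0    sedan    30
12   sedan    10
add column fare_plus_4 = t['fare'] + 4:
   vehicle  fare  fare_plus_4
11   sedan    96          100
4    sedan    85           89
7     bike    73           77
10   sedan    71           75
6      van    69           73
3     bike    58           62
2     bike    57           61
9    sedan    51           55
8    sedan    45           49
1      van    43           47
0    sedan    30           34
12   sedan    10           14
filter rows where vehicle in ['sedan', 'bike']:
   vehicle  fare  fare_plus_4
11   sedan    96          100
4    sedan    85           89
7     bike    73           77
10   sedan    71           75
3     bike    58           62
2     bike    57           61
9    sedan    51           55
8    sedan    45           49
0    sedan    30           34
12   sedan    10           14
Finally, sum of column 'fare_plus_4' = 616.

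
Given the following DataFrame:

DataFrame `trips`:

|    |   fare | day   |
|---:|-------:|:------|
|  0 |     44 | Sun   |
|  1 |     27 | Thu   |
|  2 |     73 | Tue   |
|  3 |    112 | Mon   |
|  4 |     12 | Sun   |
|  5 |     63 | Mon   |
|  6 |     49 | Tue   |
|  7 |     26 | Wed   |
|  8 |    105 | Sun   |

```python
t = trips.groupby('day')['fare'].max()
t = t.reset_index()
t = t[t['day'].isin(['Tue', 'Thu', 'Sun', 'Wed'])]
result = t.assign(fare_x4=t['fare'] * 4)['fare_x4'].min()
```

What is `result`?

104

group by day, max of fare:
day
Mon    112
Sun    105
Thu     27
Tue     73
Wed     26
Name: fare, dtype: int64
reset_index():
   day  fare
0  Mon   112
1  Sun   105
2  Thu    27
3  Tue    73
4  Wed    26
filter rows where day in ['Tue', 'Thu', 'Sun', 'Wed']:
   day  fare
1  Sun   105
2  Thu    27
3  Tue    73
4  Wed    26
add column fare_x4 = t['fare'] * 4:
   day  fare  fare_x4
1  Sun   105      420
2  Thu    27      108
3  Tue    73      292
4  Wed    26      104
Then the min of column 'fare_x4': 104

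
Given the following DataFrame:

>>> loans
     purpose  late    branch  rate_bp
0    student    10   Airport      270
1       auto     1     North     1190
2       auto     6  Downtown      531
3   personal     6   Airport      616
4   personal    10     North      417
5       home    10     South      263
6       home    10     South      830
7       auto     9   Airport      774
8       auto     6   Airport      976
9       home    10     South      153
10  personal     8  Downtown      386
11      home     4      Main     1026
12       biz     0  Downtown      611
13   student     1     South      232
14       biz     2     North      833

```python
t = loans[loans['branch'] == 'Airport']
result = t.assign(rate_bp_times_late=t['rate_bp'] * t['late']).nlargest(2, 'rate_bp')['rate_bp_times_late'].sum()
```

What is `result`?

filter rows where branch == 'Airport':
    purpose  late   branch  rate_bp
0   student    10  Airport      270
3  personal     6  Airport      616
7      auto     9  Airport      774
8      auto     6  Airport      976
add column rate_bp_times_late = t['rate_bp'] * t['late']:
    purpose  late   branch  rate_bp  rate_bp_times_late
0   student    10  Airport      270                2700
3  personal     6  Airport      616                3696
7      auto     9  Airport      774                6966
8      auto     6  Airport      976                5856
take 2 rows with largest rate_bp:
  purpose  late   branch  rate_bp  rate_bp_times_late
8    auto     6  Airport      976                5856
7    auto     9  Airport      774                6966
So sum() = 12822.

12822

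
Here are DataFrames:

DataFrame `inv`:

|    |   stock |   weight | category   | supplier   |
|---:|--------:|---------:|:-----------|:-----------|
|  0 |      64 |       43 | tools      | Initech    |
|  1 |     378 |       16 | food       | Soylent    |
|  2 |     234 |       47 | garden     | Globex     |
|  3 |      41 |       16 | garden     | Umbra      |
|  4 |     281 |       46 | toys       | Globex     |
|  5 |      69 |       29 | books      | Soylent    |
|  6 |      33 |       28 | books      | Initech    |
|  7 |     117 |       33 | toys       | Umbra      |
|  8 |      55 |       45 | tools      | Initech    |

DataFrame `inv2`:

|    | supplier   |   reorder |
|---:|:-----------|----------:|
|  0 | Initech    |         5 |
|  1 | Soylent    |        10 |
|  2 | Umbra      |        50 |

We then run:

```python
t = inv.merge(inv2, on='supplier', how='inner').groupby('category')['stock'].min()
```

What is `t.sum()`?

624

merge on 'supplier' (how='inner') → 7 rows:
   stock  weight category supplier  reorder
0     64      43    tools  Initech        5
1    378      16     food  Soylent       10
2     41      16   garden    Umbra       50
3     69      29    books  Soylent       10
4     33      28    books  Initech        5
5    117      33     toys    Umbra       50
6     55      45    tools  Initech        5
group by category, min of stock:
category
books      33
food      378
garden     41
tools      55
toys      117
Name: stock, dtype: int64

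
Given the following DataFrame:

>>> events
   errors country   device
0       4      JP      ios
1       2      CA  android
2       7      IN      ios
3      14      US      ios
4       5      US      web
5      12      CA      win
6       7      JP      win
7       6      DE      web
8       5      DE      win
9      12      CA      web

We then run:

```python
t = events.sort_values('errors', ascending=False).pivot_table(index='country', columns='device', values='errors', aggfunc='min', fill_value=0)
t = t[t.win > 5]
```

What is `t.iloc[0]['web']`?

12

sort by errors descending:
   errors country   device
3      14      US      ios
5      12      CA      win
9      12      CA      web
2       7      IN      ios
6       7      JP      win
7       6      DE      web
4       5      US      web
8       5      DE      win
0       4      JP      ios
1       2      CA  android
pivot: rows=country, cols=device, min(errors):
device   android  ios  web  win
country                        
CA             2    0   12   12
DE             0    0    6    5
IN             0    7    0    0
JP             0    4    0    7
US             0   14    5    0
filter rows where win > 5:
device   android  ios  web  win
country                        
CA             2    0   12   12
JP             0    4    0    7
Finally, value at position 0, column 'web' = 12.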